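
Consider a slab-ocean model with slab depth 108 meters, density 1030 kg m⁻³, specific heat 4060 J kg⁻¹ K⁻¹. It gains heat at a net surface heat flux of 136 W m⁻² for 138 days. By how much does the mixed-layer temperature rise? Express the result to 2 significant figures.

3.6 K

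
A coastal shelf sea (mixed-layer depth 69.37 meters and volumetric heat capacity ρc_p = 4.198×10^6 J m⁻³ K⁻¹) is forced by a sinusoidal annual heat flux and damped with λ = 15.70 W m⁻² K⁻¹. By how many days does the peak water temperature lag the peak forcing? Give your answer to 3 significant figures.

Areal heat capacity C = ρc_p × D = 4.198×10^6 × 69.37 = 2.91×10^8 J m⁻² K⁻¹.
ω = 2π / 3.15×10^7 s = 1.99×10^-7 s⁻¹.
Phase lag φ = arctan(Cω/λ) = arctan(58.0/15.70) = 1.31 rad.
Time lag = φ / ω = 1.31 / 1.99×10^-7 = 6.56×10^6 s = 75.9 days.

75.9 days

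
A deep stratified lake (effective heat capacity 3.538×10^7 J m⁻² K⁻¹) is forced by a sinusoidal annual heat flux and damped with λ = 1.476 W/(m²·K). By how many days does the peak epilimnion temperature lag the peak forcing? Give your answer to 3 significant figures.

79.3 days

Areal heat capacity C = 3.538×10^7 J m⁻² K⁻¹ (given).
ω = 2π / 3.15×10^7 s = 1.99×10^-7 s⁻¹.
Phase lag φ = arctan(Cω/λ) = arctan(7.05/1.476) = 1.36 rad.
Time lag = φ / ω = 1.36 / 1.99×10^-7 = 6.85×10^6 s = 79.3 days.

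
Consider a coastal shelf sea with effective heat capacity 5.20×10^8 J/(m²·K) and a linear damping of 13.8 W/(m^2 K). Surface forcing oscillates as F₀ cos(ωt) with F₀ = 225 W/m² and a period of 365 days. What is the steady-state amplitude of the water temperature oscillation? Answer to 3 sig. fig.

2.15 K

Areal heat capacity C = 5.20×10^8 J/(m²·K) (given).
Angular frequency ω = 2π / T = 2π / 3.15×10^7 s = 1.99×10^-7 s⁻¹.
√((Cω)² + λ²) = √((104)² + 13.8²) = 105 W/(m²·K).
Amplitude A = F₀ / √((Cω)²+λ²) = 225 / 105 = 2.15 K.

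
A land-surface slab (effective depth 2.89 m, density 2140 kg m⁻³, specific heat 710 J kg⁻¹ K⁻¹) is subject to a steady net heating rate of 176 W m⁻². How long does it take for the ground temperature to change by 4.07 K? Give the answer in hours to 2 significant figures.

28 hours

Areal heat capacity C = ρ c_p D = 2140 × 710 × 2.89 = 4.39×10^6 J m⁻² K⁻¹.
Time required: Δt = C ΔT / F = 4.39×10^6 × 4.07 / 176 = 1.02×10^5 s.
In hours: 1.02×10^5 s / (3600 s/hour) = 28.2 hours.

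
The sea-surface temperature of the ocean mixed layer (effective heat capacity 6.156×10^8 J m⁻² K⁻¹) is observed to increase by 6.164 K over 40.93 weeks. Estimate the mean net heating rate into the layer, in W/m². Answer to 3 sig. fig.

153

Areal heat capacity C = 6.156×10^8 J m⁻² K⁻¹ (given).
Required heat per unit area: Q = C ΔT = 6.16×10^8 × 6.164 = 3.79×10^9 J/m².
Flux F = Q / Δt = 3.79×10^9 / 2.48×10^7 s = 153 W/m².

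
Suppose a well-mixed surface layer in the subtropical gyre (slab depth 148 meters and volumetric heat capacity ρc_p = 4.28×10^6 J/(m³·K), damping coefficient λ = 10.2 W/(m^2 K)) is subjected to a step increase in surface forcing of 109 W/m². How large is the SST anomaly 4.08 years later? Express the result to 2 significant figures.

9.3 K

Areal heat capacity C = ρc_p × D = 4.28×10^6 × 148 = 6.33×10^8 J/(m^2 K).
τ = C / λ = 6.33×10^8 / 10.2 = 6.21×10^7 s.
Equilibrium anomaly ΔT_eq = F / λ = 109 / 10.2 = 10.7 K.
t = 4.08 years = 1.29×10^8 s, so t/τ = 2.07.
ΔT(t) = ΔT_eq (1 − e^(−t/τ)) = 10.7 × (1 − e^−2.07) = 9.34 K.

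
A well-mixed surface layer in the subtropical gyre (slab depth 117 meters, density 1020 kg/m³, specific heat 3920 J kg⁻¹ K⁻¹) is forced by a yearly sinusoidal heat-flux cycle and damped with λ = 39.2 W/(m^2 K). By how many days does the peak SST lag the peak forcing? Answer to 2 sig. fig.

Areal heat capacity C = ρ c_p D = 1020 × 3920 × 117 = 4.68×10^8 J/(m^2 K).
ω = 2π / 3.15×10^7 s = 1.99×10^-7 s⁻¹.
Phase lag φ = arctan(Cω/λ) = arctan(93.2/39.2) = 1.17 rad.
Time lag = φ / ω = 1.17 / 1.99×10^-7 = 5.89×10^6 s = 68.1 days.

68 days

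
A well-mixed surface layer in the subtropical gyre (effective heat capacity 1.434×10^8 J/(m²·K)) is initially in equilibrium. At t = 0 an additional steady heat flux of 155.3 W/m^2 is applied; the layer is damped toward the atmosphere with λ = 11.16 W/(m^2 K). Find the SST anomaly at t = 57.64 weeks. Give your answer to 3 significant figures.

13.0 K

Areal heat capacity C = 1.434×10^8 J/(m²·K) (given).
τ = C / λ = 1.43×10^8 / 11.16 = 1.28×10^7 s.
Equilibrium anomaly ΔT_eq = F / λ = 155.3 / 11.16 = 13.9 K.
t = 57.64 weeks = 3.49×10^7 s, so t/τ = 2.71.
ΔT(t) = ΔT_eq (1 − e^(−t/τ)) = 13.9 × (1 − e^−2.71) = 13.0 K.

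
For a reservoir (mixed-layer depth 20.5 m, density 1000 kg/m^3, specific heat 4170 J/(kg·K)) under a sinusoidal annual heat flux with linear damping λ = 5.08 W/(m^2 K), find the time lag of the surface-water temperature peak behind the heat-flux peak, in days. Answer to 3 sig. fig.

Areal heat capacity C = ρ c_p D = 1000 × 4170 × 20.5 = 8.55×10^7 J m⁻² K⁻¹.
ω = 2π / 3.15×10^7 s = 1.99×10^-7 s⁻¹.
Phase lag φ = arctan(Cω/λ) = arctan(17.0/5.08) = 1.28 rad.
Time lag = φ / ω = 1.28 / 1.99×10^-7 = 6.43×10^6 s = 74.4 days.

74.4 days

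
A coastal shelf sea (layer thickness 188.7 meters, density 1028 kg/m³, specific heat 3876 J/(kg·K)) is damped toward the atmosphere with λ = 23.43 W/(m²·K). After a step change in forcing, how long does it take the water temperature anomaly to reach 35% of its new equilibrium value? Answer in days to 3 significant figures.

160 days

Areal heat capacity C = ρ c_p D = 1028 × 3876 × 188.7 = 7.52×10^8 J m⁻² K⁻¹.
τ = C / λ = 7.52×10^8 / 23.43 = 3.21×10^7 s.
Fraction reached: 1 − e^(−t/τ) = 0.35 ⇒ t = −τ ln(1 − 0.35) = τ × 0.431.
t = 1.38×10^7 s = 160 days.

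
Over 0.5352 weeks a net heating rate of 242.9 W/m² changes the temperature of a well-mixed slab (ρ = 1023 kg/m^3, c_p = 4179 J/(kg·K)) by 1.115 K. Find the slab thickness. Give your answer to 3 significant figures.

16.5 m

Heat input Q = F Δt = 242.9 × 3.24×10^5 s = 7.86×10^7 J/m².
Required areal heat capacity C = Q / ΔT = 7.05×10^7 J/(m²·K).
Depth D = C / (ρ c_p) = 7.05×10^7 / (1023 × 4179) = 16.5 m.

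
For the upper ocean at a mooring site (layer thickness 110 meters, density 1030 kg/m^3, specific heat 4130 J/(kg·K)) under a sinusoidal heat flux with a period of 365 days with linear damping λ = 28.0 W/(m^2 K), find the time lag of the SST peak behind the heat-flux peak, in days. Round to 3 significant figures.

Areal heat capacity C = ρ c_p D = 1030 × 4130 × 110 = 4.68×10^8 J m⁻² K⁻¹.
ω = 2π / 3.15×10^7 s = 1.99×10^-7 s⁻¹.
Phase lag φ = arctan(Cω/λ) = arctan(93.2/28.0) = 1.28 rad.
Time lag = φ / ω = 1.28 / 1.99×10^-7 = 6.42×10^6 s = 74.3 days.

74.3 days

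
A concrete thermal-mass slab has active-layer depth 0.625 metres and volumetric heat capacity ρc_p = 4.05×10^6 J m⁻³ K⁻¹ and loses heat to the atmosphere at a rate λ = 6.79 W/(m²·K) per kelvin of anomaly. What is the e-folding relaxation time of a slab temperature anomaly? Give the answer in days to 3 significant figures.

4.31 days

Areal heat capacity C = ρc_p × D = 4.05×10^6 × 0.625 = 2.53×10^6 J/(m^2 K).
Relaxation time τ = C / λ = 2.53×10^6 / 6.79 = 3.73×10^5 s.
In days: 3.73×10^5 s / (86400 s/day) = 4.31 days.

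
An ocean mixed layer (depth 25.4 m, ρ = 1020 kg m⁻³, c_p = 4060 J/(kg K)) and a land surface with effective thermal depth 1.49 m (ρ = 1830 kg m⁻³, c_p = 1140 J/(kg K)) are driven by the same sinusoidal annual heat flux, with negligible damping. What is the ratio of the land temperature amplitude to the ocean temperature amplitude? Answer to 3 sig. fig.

C_ocean = 1020 × 4060 × 25.4 = 1.05×10^8 J/(m²·K).
C_land = 1830 × 1140 × 1.49 = 3.11×10^6 J/(m²·K).
Undamped amplitude ∝ 1/C, so A_land/A_ocean = C_ocean/C_land = 33.8.

33.8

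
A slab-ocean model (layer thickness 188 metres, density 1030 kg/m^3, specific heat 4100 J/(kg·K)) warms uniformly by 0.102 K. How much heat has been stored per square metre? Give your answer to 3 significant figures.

Areal heat capacity C = ρ c_p D = 1030 × 4100 × 188 = 7.94×10^8 J/(m^2 K).
ΔQ = C ΔT = 7.94×10^8 × 0.102 = 8.10×10^7 J/m².

8.10×10^7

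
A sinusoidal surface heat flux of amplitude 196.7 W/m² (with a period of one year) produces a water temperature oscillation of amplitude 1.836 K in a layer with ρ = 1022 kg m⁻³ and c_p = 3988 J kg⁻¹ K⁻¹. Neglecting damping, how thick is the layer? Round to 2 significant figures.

130 m

ω = 2π / 3.15×10^7 s = 1.99×10^-7 s⁻¹.
Required C = F₀ / (A ω) = 196.7 / (1.836 × 1.99×10^-7) = 5.38×10^8 J/(m²·K).
D = C / (ρ c_p) = 5.38×10^8 / (1022 × 3988) = 132 m.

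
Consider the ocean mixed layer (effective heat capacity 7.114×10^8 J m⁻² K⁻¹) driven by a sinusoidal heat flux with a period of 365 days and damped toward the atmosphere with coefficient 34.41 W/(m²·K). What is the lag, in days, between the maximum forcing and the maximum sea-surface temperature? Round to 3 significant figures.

Areal heat capacity C = 7.114×10^8 J m⁻² K⁻¹ (given).
ω = 2π / 3.15×10^7 s = 1.99×10^-7 s⁻¹.
Phase lag φ = arctan(Cω/λ) = arctan(142/34.41) = 1.33 rad.
Time lag = φ / ω = 1.33 / 1.99×10^-7 = 6.69×10^6 s = 77.4 days.

77.4 days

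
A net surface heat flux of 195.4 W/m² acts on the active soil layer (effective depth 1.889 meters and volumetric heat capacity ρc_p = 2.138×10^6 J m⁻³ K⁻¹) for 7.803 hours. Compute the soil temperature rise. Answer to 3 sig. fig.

1.36 K

Areal heat capacity C = ρc_p × D = 2.138×10^6 × 1.889 = 4.04×10^6 J/(m²·K).
Net heat input Q = F Δt = 195.4 × (7.803 hours × 3600 s/hour) = 5.49×10^6 J/m².
ΔT = Q / C = 5.49×10^6 / 4.04×10^6 = 1.36 K.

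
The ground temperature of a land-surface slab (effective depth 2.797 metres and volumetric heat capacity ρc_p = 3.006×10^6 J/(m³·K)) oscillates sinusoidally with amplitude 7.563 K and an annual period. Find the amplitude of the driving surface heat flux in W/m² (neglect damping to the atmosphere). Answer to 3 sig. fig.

12.7

Areal heat capacity C = ρc_p × D = 3.006×10^6 × 2.797 = 8.41×10^6 J m⁻² K⁻¹.
ω = 2π / 3.15×10^7 s = 1.99×10^-7 s⁻¹.
Cω = 8.41×10^6 × 1.99×10^-7 = 1.68 W/(m²·K).
F₀ = A × Cω = 7.563 × 1.68 = 12.7 W/m².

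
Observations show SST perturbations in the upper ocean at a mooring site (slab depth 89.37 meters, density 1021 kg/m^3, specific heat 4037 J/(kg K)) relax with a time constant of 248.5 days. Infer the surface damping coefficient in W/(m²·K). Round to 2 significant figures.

Areal heat capacity C = ρ c_p D = 1021 × 4037 × 89.37 = 3.68×10^8 J/(m^2 K).
τ = 248.5 days = 2.15×10^7 s.
λ = C / τ = 3.68×10^8 / 2.15×10^7 = 17.2 W/(m²·K).

17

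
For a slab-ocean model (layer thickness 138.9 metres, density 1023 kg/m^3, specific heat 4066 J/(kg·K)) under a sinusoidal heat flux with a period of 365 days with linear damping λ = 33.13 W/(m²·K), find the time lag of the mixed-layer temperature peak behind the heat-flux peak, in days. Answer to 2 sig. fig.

Areal heat capacity C = ρ c_p D = 1023 × 4066 × 138.9 = 5.78×10^8 J m⁻² K⁻¹.
ω = 2π / 3.15×10^7 s = 1.99×10^-7 s⁻¹.
Phase lag φ = arctan(Cω/λ) = arctan(115/33.13) = 1.29 rad.
Time lag = φ / ω = 1.29 / 1.99×10^-7 = 6.48×10^6 s = 75.0 days.

75 days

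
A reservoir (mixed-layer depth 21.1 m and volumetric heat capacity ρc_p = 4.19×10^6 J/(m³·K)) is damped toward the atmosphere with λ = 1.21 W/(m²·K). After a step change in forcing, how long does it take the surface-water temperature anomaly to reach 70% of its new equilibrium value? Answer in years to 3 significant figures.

Areal heat capacity C = ρc_p × D = 4.19×10^6 × 21.1 = 8.84×10^7 J/(m^2 K).
τ = C / λ = 8.84×10^7 / 1.21 = 7.31×10^7 s.
Fraction reached: 1 − e^(−t/τ) = 0.70 ⇒ t = −τ ln(1 − 0.70) = τ × 1.20.
t = 8.80×10^7 s = 2.79 years.

2.79 years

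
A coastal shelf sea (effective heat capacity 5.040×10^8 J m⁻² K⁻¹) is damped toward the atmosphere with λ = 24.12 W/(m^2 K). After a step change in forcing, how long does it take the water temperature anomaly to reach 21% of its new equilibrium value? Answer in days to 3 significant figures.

57.0 days

Areal heat capacity C = 5.040×10^8 J m⁻² K⁻¹ (given).
τ = C / λ = 5.04×10^8 / 24.12 = 2.09×10^7 s.
Fraction reached: 1 − e^(−t/τ) = 0.21 ⇒ t = −τ ln(1 − 0.21) = τ × 0.236.
t = 4.93×10^6 s = 57.0 days.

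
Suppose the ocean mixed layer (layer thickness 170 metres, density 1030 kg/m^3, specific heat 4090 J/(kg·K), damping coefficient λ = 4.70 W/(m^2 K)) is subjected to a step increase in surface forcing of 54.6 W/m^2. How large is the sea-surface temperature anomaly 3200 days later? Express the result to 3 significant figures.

9.72 K

Areal heat capacity C = ρ c_p D = 1030 × 4090 × 170 = 7.16×10^8 J/(m^2 K).
τ = C / λ = 7.16×10^8 / 4.70 = 1.52×10^8 s.
Equilibrium anomaly ΔT_eq = F / λ = 54.6 / 4.70 = 11.6 K.
t = 3200 days = 2.76×10^8 s, so t/τ = 1.81.
ΔT(t) = ΔT_eq (1 − e^(−t/τ)) = 11.6 × (1 − e^−1.81) = 9.72 K.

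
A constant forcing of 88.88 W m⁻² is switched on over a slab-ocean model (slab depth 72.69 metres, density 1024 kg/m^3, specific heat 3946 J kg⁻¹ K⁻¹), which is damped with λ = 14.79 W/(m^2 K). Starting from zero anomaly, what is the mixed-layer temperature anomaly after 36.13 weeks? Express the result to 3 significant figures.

4.01 K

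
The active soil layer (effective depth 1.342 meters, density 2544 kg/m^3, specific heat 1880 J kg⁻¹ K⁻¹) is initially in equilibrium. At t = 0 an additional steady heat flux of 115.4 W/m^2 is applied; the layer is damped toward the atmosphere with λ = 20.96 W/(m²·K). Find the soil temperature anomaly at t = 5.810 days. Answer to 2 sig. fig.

Areal heat capacity C = ρ c_p D = 2544 × 1880 × 1.342 = 6.42×10^6 J m⁻² K⁻¹.
τ = C / λ = 6.42×10^6 / 20.96 = 3.06×10^5 s.
Equilibrium anomaly ΔT_eq = F / λ = 115.4 / 20.96 = 5.51 K.
t = 5.810 days = 5.02×10^5 s, so t/τ = 1.64.
ΔT(t) = ΔT_eq (1 − e^(−t/τ)) = 5.51 × (1 − e^−1.64) = 4.44 K.

4.4 K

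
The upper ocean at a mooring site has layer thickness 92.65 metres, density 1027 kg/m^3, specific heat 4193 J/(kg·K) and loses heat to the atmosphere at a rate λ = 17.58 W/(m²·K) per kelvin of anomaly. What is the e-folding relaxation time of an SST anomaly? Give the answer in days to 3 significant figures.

263 days

Areal heat capacity C = ρ c_p D = 1027 × 4193 × 92.65 = 3.99×10^8 J/(m^2 K).
Relaxation time τ = C / λ = 3.99×10^8 / 17.58 = 2.27×10^7 s.
In days: 2.27×10^7 s / (86400 s/day) = 263 days.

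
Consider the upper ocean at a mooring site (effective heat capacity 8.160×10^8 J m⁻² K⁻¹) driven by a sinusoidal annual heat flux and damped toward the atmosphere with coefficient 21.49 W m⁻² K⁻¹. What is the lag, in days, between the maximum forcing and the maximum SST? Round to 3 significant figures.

83.6 days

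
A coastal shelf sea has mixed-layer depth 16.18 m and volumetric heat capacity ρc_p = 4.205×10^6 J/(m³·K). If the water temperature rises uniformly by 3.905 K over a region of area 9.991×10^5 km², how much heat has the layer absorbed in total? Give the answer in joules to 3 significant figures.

2.65×10^20 J

Areal heat capacity C = ρc_p × D = 4.205×10^6 × 16.18 = 6.80×10^7 J/(m^2 K).
Heat per unit area: q = C ΔT = 6.80×10^7 × 3.905 = 2.66×10^8 J/m².
Total heat: Q = q × A = 2.66×10^8 × (9.991×10^5 × 10⁶ m²) = 2.65×10^20 J.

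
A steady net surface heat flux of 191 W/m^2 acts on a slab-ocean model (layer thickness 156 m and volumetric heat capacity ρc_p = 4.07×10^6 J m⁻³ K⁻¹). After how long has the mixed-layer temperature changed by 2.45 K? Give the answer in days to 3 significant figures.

94.3 days

Areal heat capacity C = ρc_p × D = 4.07×10^6 × 156 = 6.35×10^8 J m⁻² K⁻¹.
Time required: Δt = C ΔT / F = 6.35×10^8 × 2.45 / 191 = 8.14×10^6 s.
In days: 8.14×10^6 s / (86400 s/day) = 94.3 days.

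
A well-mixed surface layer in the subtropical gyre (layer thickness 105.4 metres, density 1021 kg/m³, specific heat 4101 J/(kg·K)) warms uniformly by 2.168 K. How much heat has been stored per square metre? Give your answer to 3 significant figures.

9.57×10^8

Areal heat capacity C = ρ c_p D = 1021 × 4101 × 105.4 = 4.41×10^8 J/(m^2 K).
ΔQ = C ΔT = 4.41×10^8 × 2.168 = 9.57×10^8 J/m².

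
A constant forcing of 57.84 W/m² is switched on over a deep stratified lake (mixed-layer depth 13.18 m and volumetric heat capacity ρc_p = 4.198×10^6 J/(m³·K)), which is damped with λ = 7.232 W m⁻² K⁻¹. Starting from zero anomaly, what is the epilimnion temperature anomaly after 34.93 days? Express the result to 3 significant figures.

Areal heat capacity C = ρc_p × D = 4.198×10^6 × 13.18 = 5.53×10^7 J m⁻² K⁻¹.
τ = C / λ = 5.53×10^7 / 7.232 = 7.65×10^6 s.
Equilibrium anomaly ΔT_eq = F / λ = 57.84 / 7.232 = 8.00 K.
t = 34.93 days = 3.02×10^6 s, so t/τ = 0.394.
ΔT(t) = ΔT_eq (1 − e^(−t/τ)) = 8.00 × (1 − e^−0.394) = 2.61 K.

2.61 K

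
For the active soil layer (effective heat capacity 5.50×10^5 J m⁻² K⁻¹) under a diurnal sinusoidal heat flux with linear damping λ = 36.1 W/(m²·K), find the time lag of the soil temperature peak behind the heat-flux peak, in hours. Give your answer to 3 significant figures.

3.20 hours

Areal heat capacity C = 5.50×10^5 J m⁻² K⁻¹ (given).
ω = 2π / 86400 s = 7.27×10^-5 s⁻¹.
Phase lag φ = arctan(Cω/λ) = arctan(40.0/36.1) = 0.837 rad.
Time lag = φ / ω = 0.837 / 7.27×10^-5 = 11500 s = 3.20 hours.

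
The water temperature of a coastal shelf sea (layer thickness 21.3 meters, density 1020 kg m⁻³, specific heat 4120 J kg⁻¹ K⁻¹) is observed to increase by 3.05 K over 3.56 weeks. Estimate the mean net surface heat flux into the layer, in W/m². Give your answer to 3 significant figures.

127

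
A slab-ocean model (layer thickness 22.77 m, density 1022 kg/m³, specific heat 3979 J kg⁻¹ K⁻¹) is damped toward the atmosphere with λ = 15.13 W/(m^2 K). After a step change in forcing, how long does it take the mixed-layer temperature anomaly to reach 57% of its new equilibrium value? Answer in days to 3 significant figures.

Areal heat capacity C = ρ c_p D = 1022 × 3979 × 22.77 = 9.26×10^7 J m⁻² K⁻¹.
τ = C / λ = 9.26×10^7 / 15.13 = 6.12×10^6 s.
Fraction reached: 1 − e^(−t/τ) = 0.57 ⇒ t = −τ ln(1 − 0.57) = τ × 0.844.
t = 5.17×10^6 s = 59.8 days.

59.8 days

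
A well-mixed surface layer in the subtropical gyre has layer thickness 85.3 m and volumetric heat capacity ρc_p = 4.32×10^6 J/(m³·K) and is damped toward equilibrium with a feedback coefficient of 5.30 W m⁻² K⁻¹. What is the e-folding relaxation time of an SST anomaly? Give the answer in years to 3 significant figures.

Areal heat capacity C = ρc_p × D = 4.32×10^6 × 85.3 = 3.68×10^8 J m⁻² K⁻¹.
Relaxation time τ = C / λ = 3.68×10^8 / 5.30 = 6.95×10^7 s.
In years: 6.95×10^7 s / (3.156×10^7 s/year) = 2.20 years.

2.20 years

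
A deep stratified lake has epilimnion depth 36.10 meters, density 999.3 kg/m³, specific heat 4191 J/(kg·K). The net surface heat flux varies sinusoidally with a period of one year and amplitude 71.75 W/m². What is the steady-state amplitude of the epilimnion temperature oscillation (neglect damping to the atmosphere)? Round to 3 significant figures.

Areal heat capacity C = ρ c_p D = 999.3 × 4191 × 36.10 = 1.51×10^8 J/(m²·K).
Angular frequency ω = 2π / T = 2π / 3.15×10^7 s = 1.99×10^-7 s⁻¹.
Cω = 1.51×10^8 × 1.99×10^-7 = 30.1 W/(m²·K).
Amplitude A = F₀ / (Cω) = 71.75 / 30.1 = 2.38 K.

2.38 K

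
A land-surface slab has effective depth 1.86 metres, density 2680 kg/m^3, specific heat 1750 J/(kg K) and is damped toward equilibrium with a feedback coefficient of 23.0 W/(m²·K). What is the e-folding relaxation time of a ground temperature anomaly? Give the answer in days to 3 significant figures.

Areal heat capacity C = ρ c_p D = 2680 × 1750 × 1.86 = 8.72×10^6 J/(m^2 K).
Relaxation time τ = C / λ = 8.72×10^6 / 23.0 = 3.79×10^5 s.
In days: 3.79×10^5 s / (86400 s/day) = 4.39 days.

4.39 days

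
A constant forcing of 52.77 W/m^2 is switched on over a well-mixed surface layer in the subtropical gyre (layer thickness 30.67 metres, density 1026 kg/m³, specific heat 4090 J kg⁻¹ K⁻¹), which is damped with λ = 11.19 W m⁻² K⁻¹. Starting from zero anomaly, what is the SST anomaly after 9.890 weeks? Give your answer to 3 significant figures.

1.91 K

Areal heat capacity C = ρ c_p D = 1026 × 4090 × 30.67 = 1.29×10^8 J/(m^2 K).
τ = C / λ = 1.29×10^8 / 11.19 = 1.15×10^7 s.
Equilibrium anomaly ΔT_eq = F / λ = 52.77 / 11.19 = 4.72 K.
t = 9.890 weeks = 5.98×10^6 s, so t/τ = 0.520.
ΔT(t) = ΔT_eq (1 − e^(−t/τ)) = 4.72 × (1 − e^−0.520) = 1.91 K.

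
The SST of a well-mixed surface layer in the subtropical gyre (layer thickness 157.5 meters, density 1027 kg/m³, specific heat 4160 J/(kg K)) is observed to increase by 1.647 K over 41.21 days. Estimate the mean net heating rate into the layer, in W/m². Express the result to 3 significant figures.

311

Areal heat capacity C = ρ c_p D = 1027 × 4160 × 157.5 = 6.73×10^8 J/(m^2 K).
Required heat per unit area: Q = C ΔT = 6.73×10^8 × 1.647 = 1.11×10^9 J/m².
Flux F = Q / Δt = 1.11×10^9 / 3.56×10^6 s = 311 W/m².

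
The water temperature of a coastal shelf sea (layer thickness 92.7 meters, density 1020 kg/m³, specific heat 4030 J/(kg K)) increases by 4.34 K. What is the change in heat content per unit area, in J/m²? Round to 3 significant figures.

1.65×10^9

Areal heat capacity C = ρ c_p D = 1020 × 4030 × 92.7 = 3.81×10^8 J/(m²·K).
ΔQ = C ΔT = 3.81×10^8 × 4.34 = 1.65×10^9 J/m².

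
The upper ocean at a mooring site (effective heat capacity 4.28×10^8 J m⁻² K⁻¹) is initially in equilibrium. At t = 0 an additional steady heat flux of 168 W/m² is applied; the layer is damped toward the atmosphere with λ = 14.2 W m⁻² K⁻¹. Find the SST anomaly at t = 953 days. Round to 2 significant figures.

11 K

Areal heat capacity C = 4.28×10^8 J m⁻² K⁻¹ (given).
τ = C / λ = 4.28×10^8 / 14.2 = 3.01×10^7 s.
Equilibrium anomaly ΔT_eq = F / λ = 168 / 14.2 = 11.8 K.
t = 953 days = 8.23×10^7 s, so t/τ = 2.73.
ΔT(t) = ΔT_eq (1 − e^(−t/τ)) = 11.8 × (1 − e^−2.73) = 11.1 K.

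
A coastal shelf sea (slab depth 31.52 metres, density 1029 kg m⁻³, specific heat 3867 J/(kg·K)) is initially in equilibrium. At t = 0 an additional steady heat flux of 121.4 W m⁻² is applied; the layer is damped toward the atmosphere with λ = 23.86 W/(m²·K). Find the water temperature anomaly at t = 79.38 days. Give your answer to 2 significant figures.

Areal heat capacity C = ρ c_p D = 1029 × 3867 × 31.52 = 1.25×10^8 J/(m²·K).
τ = C / λ = 1.25×10^8 / 23.86 = 5.26×10^6 s.
Equilibrium anomaly ΔT_eq = F / λ = 121.4 / 23.86 = 5.09 K.
t = 79.38 days = 6.86×10^6 s, so t/τ = 1.30.
ΔT(t) = ΔT_eq (1 − e^(−t/τ)) = 5.09 × (1 − e^−1.30) = 3.71 K.

3.7 K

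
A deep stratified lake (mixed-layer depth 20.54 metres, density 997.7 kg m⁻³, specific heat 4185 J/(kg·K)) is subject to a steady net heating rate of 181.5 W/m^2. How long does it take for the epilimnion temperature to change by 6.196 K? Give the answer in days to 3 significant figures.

Areal heat capacity C = ρ c_p D = 997.7 × 4185 × 20.54 = 8.58×10^7 J/(m^2 K).
Time required: Δt = C ΔT / F = 8.58×10^7 × 6.196 / 181.5 = 2.93×10^6 s.
In days: 2.93×10^6 s / (86400 s/day) = 33.9 days.

33.9 days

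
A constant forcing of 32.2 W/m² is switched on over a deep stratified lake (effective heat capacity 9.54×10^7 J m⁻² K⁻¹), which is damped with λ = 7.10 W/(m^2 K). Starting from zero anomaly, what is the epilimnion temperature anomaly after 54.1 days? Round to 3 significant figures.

Areal heat capacity C = 9.54×10^7 J m⁻² K⁻¹ (given).
τ = C / λ = 9.54×10^7 / 7.10 = 1.34×10^7 s.
Equilibrium anomaly ΔT_eq = F / λ = 32.2 / 7.10 = 4.54 K.
t = 54.1 days = 4.67×10^6 s, so t/τ = 0.348.
ΔT(t) = ΔT_eq (1 − e^(−t/τ)) = 4.54 × (1 − e^−0.348) = 1.33 K.

1.33 K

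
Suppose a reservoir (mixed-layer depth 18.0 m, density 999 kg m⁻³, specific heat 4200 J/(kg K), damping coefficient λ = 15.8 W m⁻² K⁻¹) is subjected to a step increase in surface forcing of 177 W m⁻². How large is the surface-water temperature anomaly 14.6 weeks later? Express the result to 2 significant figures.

9.4 K

Areal heat capacity C = ρ c_p D = 999 × 4200 × 18.0 = 7.55×10^7 J/(m^2 K).
τ = C / λ = 7.55×10^7 / 15.8 = 4.78×10^6 s.
Equilibrium anomaly ΔT_eq = F / λ = 177 / 15.8 = 11.2 K.
t = 14.6 weeks = 8.83×10^6 s, so t/τ = 1.85.
ΔT(t) = ΔT_eq (1 − e^(−t/τ)) = 11.2 × (1 − e^−1.85) = 9.44 K.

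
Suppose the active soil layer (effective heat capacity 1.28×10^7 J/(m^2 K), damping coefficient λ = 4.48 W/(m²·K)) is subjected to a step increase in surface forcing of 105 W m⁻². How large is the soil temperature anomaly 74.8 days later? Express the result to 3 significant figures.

Areal heat capacity C = 1.28×10^7 J/(m^2 K) (given).
τ = C / λ = 1.28×10^7 / 4.48 = 2.86×10^6 s.
Equilibrium anomaly ΔT_eq = F / λ = 105 / 4.48 = 23.4 K.
t = 74.8 days = 6.46×10^6 s, so t/τ = 2.26.
ΔT(t) = ΔT_eq (1 − e^(−t/τ)) = 23.4 × (1 − e^−2.26) = 21.0 K.

21.0 K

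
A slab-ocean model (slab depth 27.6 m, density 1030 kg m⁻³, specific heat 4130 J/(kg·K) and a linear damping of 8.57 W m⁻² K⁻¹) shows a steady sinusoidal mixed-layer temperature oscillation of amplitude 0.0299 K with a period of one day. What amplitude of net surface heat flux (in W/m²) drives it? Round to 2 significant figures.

Areal heat capacity C = ρ c_p D = 1030 × 4130 × 27.6 = 1.17×10^8 J/(m²·K).
ω = 2π / 86400 s = 7.27×10^-5 s⁻¹.
√((Cω)² + λ²) = √((8540)² + 8.57²) = 8540 W/(m²·K).
F₀ = A × √((Cω)²+λ²) = 0.0299 × 8540 = 255 W/m².

260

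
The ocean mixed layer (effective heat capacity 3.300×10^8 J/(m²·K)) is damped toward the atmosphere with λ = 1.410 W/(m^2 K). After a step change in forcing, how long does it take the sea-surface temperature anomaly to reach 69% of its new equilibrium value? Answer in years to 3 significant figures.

Areal heat capacity C = 3.300×10^8 J/(m²·K) (given).
τ = C / λ = 3.30×10^8 / 1.410 = 2.34×10^8 s.
Fraction reached: 1 − e^(−t/τ) = 0.69 ⇒ t = −τ ln(1 − 0.69) = τ × 1.17.
t = 2.74×10^8 s = 8.69 years.

8.69 years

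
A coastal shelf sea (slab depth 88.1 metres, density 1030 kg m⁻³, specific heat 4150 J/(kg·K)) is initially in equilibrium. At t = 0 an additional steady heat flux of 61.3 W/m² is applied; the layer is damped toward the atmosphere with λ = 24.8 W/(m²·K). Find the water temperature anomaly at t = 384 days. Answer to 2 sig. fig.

Areal heat capacity C = ρ c_p D = 1030 × 4150 × 88.1 = 3.77×10^8 J/(m^2 K).
τ = C / λ = 3.77×10^8 / 24.8 = 1.52×10^7 s.
Equilibrium anomaly ΔT_eq = F / λ = 61.3 / 24.8 = 2.47 K.
t = 384 days = 3.32×10^7 s, so t/τ = 2.18.
ΔT(t) = ΔT_eq (1 − e^(−t/τ)) = 2.47 × (1 − e^−2.18) = 2.19 K.

2.2 K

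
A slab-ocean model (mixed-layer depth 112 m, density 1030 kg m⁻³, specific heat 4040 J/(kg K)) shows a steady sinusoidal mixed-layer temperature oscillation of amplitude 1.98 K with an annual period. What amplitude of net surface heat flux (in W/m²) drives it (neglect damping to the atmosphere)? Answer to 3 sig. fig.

184

Areal heat capacity C = ρ c_p D = 1030 × 4040 × 112 = 4.66×10^8 J m⁻² K⁻¹.
ω = 2π / 3.15×10^7 s = 1.99×10^-7 s⁻¹.
Cω = 4.66×10^8 × 1.99×10^-7 = 92.9 W/(m²·K).
F₀ = A × Cω = 1.98 × 92.9 = 184 W/m².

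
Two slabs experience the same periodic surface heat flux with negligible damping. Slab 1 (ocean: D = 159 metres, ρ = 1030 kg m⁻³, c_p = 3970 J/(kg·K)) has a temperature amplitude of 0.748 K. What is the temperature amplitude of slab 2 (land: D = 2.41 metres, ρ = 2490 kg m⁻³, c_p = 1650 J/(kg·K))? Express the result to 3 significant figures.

C_ocean = 6.50×10^8 J/(m²·K); C_land = 9.90×10^6 J/(m²·K).
A ∝ 1/C ⇒ A_land = A_ocean × C_ocean/C_land = 0.748 × 65.7 = 49.1 K.

49.1 K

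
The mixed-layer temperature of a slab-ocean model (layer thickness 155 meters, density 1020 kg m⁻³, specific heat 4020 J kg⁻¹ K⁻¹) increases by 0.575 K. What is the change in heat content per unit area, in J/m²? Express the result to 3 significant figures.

3.65×10^8

Areal heat capacity C = ρ c_p D = 1020 × 4020 × 155 = 6.36×10^8 J/(m^2 K).
ΔQ = C ΔT = 6.36×10^8 × 0.575 = 3.65×10^8 J/m².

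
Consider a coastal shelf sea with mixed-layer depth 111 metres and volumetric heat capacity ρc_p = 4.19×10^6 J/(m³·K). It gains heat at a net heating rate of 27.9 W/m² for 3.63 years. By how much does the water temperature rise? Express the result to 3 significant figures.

6.87 K

Areal heat capacity C = ρc_p × D = 4.19×10^6 × 111 = 4.65×10^8 J m⁻² K⁻¹.
Net heat input Q = F Δt = 27.9 × (3.63 years × 3.156×10^7 s/year) = 3.20×10^9 J/m².
ΔT = Q / C = 3.20×10^9 / 4.65×10^8 = 6.87 K.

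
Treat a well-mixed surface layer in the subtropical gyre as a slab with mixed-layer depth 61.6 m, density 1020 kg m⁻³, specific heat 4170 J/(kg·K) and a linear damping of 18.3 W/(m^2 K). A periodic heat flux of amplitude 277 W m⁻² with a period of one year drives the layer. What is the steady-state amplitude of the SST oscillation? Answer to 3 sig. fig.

Areal heat capacity C = ρ c_p D = 1020 × 4170 × 61.6 = 2.62×10^8 J m⁻² K⁻¹.
Angular frequency ω = 2π / T = 2π / 3.15×10^7 s = 1.99×10^-7 s⁻¹.
√((Cω)² + λ²) = √((52.2)² + 18.3²) = 55.3 W/(m²·K).
Amplitude A = F₀ / √((Cω)²+λ²) = 277 / 55.3 = 5.01 K.

5.01 K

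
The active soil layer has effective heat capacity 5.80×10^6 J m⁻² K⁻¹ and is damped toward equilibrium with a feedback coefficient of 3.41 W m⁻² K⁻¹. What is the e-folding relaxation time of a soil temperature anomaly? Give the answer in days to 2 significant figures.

20 days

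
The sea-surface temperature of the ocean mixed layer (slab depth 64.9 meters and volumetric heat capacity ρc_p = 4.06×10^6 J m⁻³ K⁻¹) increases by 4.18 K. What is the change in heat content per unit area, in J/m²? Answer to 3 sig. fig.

Areal heat capacity C = ρc_p × D = 4.06×10^6 × 64.9 = 2.63×10^8 J/(m²·K).
ΔQ = C ΔT = 2.63×10^8 × 4.18 = 1.10×10^9 J/m².

1.10×10^9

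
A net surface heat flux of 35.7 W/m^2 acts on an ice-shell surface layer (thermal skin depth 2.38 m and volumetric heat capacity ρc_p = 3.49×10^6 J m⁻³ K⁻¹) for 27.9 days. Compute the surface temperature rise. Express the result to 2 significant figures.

10 K

Areal heat capacity C = ρc_p × D = 3.49×10^6 × 2.38 = 8.31×10^6 J/(m^2 K).
Net heat input Q = F Δt = 35.7 × (27.9 days × 86400 s/day) = 8.61×10^7 J/m².
ΔT = Q / C = 8.61×10^7 / 8.31×10^6 = 10.4 K.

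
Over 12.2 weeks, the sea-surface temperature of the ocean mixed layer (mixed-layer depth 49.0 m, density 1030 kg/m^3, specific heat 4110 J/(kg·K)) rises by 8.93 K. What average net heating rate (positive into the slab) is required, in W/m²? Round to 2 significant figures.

250

Areal heat capacity C = ρ c_p D = 1030 × 4110 × 49.0 = 2.07×10^8 J/(m²·K).
Required heat per unit area: Q = C ΔT = 2.07×10^8 × 8.93 = 1.85×10^9 J/m².
Flux F = Q / Δt = 1.85×10^9 / 7.38×10^6 s = 251 W/m².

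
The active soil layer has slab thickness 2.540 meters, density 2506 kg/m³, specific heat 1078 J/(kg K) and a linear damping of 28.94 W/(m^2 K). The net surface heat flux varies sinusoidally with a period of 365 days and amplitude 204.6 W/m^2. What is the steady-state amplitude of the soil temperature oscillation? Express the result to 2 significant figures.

Areal heat capacity C = ρ c_p D = 2506 × 1078 × 2.540 = 6.86×10^6 J m⁻² K⁻¹.
Angular frequency ω = 2π / T = 2π / 3.15×10^7 s = 1.99×10^-7 s⁻¹.
√((Cω)² + λ²) = √((1.37)² + 28.94²) = 29.0 W/(m²·K).
Amplitude A = F₀ / √((Cω)²+λ²) = 204.6 / 29.0 = 7.06 K.

7.1 K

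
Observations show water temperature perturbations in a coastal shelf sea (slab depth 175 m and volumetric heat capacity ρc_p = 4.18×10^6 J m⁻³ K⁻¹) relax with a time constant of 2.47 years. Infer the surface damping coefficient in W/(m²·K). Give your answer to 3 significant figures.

9.38

Areal heat capacity C = ρc_p × D = 4.18×10^6 × 175 = 7.32×10^8 J m⁻² K⁻¹.
τ = 2.47 years = 7.79×10^7 s.
λ = C / τ = 7.32×10^8 / 7.79×10^7 = 9.38 W/(m²·K).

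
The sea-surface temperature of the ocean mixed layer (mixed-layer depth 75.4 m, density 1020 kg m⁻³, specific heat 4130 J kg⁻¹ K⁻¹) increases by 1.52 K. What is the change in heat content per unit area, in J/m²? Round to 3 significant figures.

4.83×10^8

Areal heat capacity C = ρ c_p D = 1020 × 4130 × 75.4 = 3.18×10^8 J m⁻² K⁻¹.
ΔQ = C ΔT = 3.18×10^8 × 1.52 = 4.83×10^8 J/m².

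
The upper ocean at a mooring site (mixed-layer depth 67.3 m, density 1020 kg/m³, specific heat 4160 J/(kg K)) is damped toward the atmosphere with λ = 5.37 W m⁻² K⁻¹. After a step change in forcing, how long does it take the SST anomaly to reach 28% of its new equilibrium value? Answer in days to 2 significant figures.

200 days

Areal heat capacity C = ρ c_p D = 1020 × 4160 × 67.3 = 2.86×10^8 J/(m^2 K).
τ = C / λ = 2.86×10^8 / 5.37 = 5.32×10^7 s.
Fraction reached: 1 − e^(−t/τ) = 0.28 ⇒ t = −τ ln(1 − 0.28) = τ × 0.329.
t = 1.75×10^7 s = 202 days.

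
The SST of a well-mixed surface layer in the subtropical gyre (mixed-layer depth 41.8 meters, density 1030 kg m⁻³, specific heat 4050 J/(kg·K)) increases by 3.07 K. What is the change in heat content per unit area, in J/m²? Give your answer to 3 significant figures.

5.35×10^8

Areal heat capacity C = ρ c_p D = 1030 × 4050 × 41.8 = 1.74×10^8 J/(m^2 K).
ΔQ = C ΔT = 1.74×10^8 × 3.07 = 5.35×10^8 J/m².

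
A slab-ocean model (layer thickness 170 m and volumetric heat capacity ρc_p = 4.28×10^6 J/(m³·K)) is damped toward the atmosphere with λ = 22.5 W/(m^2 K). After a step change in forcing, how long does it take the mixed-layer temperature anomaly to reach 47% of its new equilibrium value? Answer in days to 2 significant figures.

240 days

Areal heat capacity C = ρc_p × D = 4.28×10^6 × 170 = 7.28×10^8 J/(m^2 K).
τ = C / λ = 7.28×10^8 / 22.5 = 3.23×10^7 s.
Fraction reached: 1 − e^(−t/τ) = 0.47 ⇒ t = −τ ln(1 − 0.47) = τ × 0.635.
t = 2.05×10^7 s = 238 days.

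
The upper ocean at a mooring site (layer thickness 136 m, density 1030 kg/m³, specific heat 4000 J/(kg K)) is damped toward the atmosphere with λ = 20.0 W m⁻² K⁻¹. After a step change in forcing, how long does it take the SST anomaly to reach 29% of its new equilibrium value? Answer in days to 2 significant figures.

110 days

Areal heat capacity C = ρ c_p D = 1030 × 4000 × 136 = 5.60×10^8 J/(m^2 K).
τ = C / λ = 5.60×10^8 / 20.0 = 2.80×10^7 s.
Fraction reached: 1 − e^(−t/τ) = 0.29 ⇒ t = −τ ln(1 − 0.29) = τ × 0.342.
t = 9.60×10^6 s = 111 days.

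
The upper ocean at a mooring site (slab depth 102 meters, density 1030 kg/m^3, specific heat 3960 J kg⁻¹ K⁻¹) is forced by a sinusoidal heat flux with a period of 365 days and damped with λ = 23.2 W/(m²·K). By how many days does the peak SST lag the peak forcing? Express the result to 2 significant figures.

75 days

Areal heat capacity C = ρ c_p D = 1030 × 3960 × 102 = 4.16×10^8 J/(m²·K).
ω = 2π / 3.15×10^7 s = 1.99×10^-7 s⁻¹.
Phase lag φ = arctan(Cω/λ) = arctan(82.9/23.2) = 1.30 rad.
Time lag = φ / ω = 1.30 / 1.99×10^-7 = 6.51×10^6 s = 75.4 days.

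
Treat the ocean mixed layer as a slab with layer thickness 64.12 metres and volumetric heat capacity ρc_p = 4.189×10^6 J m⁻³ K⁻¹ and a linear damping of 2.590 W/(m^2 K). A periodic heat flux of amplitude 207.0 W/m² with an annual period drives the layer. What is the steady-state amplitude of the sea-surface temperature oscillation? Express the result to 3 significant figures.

Areal heat capacity C = ρc_p × D = 4.189×10^6 × 64.12 = 2.69×10^8 J/(m²·K).
Angular frequency ω = 2π / T = 2π / 3.15×10^7 s = 1.99×10^-7 s⁻¹.
√((Cω)² + λ²) = √((53.5)² + 2.590²) = 53.6 W/(m²·K).
Amplitude A = F₀ / √((Cω)²+λ²) = 207.0 / 53.6 = 3.86 K.

3.86 K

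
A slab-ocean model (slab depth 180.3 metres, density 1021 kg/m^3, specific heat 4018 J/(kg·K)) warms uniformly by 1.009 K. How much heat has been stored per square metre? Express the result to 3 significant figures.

Areal heat capacity C = ρ c_p D = 1021 × 4018 × 180.3 = 7.40×10^8 J m⁻² K⁻¹.
ΔQ = C ΔT = 7.40×10^8 × 1.009 = 7.46×10^8 J/m².

7.46×10^8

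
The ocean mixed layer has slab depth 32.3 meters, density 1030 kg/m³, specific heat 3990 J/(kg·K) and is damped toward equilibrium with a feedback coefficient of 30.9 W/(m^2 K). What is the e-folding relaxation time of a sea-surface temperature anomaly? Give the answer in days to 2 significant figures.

50 days

Areal heat capacity C = ρ c_p D = 1030 × 3990 × 32.3 = 1.33×10^8 J m⁻² K⁻¹.
Relaxation time τ = C / λ = 1.33×10^8 / 30.9 = 4.30×10^6 s.
In days: 4.30×10^6 s / (86400 s/day) = 49.7 days.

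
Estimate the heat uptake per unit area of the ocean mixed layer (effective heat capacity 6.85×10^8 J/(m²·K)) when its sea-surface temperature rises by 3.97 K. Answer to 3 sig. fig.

Areal heat capacity C = 6.85×10^8 J/(m²·K) (given).
ΔQ = C ΔT = 6.85×10^8 × 3.97 = 2.72×10^9 J/m².

2.72×10^9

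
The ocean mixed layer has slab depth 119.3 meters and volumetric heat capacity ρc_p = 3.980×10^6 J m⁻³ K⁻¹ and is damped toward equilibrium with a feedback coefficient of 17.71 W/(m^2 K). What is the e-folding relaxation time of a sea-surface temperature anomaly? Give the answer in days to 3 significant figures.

310 days

Areal heat capacity C = ρc_p × D = 3.980×10^6 × 119.3 = 4.75×10^8 J/(m²·K).
Relaxation time τ = C / λ = 4.75×10^8 / 17.71 = 2.68×10^7 s.
In days: 2.68×10^7 s / (86400 s/day) = 310 days.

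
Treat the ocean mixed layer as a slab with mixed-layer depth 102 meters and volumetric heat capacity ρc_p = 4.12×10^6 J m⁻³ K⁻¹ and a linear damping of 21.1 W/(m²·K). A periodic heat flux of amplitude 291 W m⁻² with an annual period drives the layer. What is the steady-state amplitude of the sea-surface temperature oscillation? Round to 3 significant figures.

Areal heat capacity C = ρc_p × D = 4.12×10^6 × 102 = 4.20×10^8 J m⁻² K⁻¹.
Angular frequency ω = 2π / T = 2π / 3.15×10^7 s = 1.99×10^-7 s⁻¹.
√((Cω)² + λ²) = √((83.7)² + 21.1²) = 86.3 W/(m²·K).
Amplitude A = F₀ / √((Cω)²+λ²) = 291 / 86.3 = 3.37 K.

3.37 K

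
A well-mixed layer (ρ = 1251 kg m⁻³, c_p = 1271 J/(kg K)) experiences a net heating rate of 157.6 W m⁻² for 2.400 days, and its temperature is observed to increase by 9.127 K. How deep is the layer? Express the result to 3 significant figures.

2.25 m

Heat input Q = F Δt = 157.6 × 2.07×10^5 s = 3.27×10^7 J/m².
Required areal heat capacity C = Q / ΔT = 3.58×10^6 J/(m²·K).
Depth D = C / (ρ c_p) = 3.58×10^6 / (1251 × 1271) = 2.25 m.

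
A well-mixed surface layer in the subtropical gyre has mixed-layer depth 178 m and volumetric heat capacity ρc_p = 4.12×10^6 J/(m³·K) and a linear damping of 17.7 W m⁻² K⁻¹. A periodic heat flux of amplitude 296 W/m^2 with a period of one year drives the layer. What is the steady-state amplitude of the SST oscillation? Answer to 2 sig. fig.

Areal heat capacity C = ρc_p × D = 4.12×10^6 × 178 = 7.33×10^8 J/(m^2 K).
Angular frequency ω = 2π / T = 2π / 3.15×10^7 s = 1.99×10^-7 s⁻¹.
√((Cω)² + λ²) = √((146)² + 17.7²) = 147 W/(m²·K).
Amplitude A = F₀ / √((Cω)²+λ²) = 296 / 147 = 2.01 K.

2.0 K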